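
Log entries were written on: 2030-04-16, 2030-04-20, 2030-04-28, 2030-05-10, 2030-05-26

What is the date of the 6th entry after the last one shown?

Intervals are 4, 8, 12, 16 days — an arithmetic progression with common difference 4.
Next gap: 20 days. 2030-05-26 + 20 days = 2030-06-15.
Next gap: 24 days. 2030-06-15 + 24 days = 2030-07-09.
Next gap: 28 days. 2030-07-09 + 28 days = 2030-08-06.
Next gap: 32 days. 2030-08-06 + 32 days = 2030-09-07.
Next gap: 36 days. 2030-09-07 + 36 days = 2030-10-13.
Next gap: 40 days. 2030-10-13 + 40 days = 2030-11-22.

2030-11-22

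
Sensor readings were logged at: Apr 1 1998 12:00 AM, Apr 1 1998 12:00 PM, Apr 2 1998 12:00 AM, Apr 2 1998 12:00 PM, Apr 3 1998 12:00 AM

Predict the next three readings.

Apr 3 1998 12:00 PM, Apr 4 1998 12:00 AM, Apr 4 1998 12:00 PM

Spacing: 12, 12, 12, 12 h — constant 12 h.
Apr 3 1998 12:00 AM + 12 h = Apr 3 1998 12:00 PM.
Apr 3 1998 12:00 PM + 12 h = Apr 4 1998 12:00 AM.
Apr 4 1998 12:00 AM + 12 h = Apr 4 1998 12:00 PM.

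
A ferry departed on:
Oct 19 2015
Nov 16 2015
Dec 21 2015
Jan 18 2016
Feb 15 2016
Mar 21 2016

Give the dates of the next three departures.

Gaps: 28, 35, 28, 28, 35 days — a mix of 28 and 35. Every date is a Monday.
Each is the 3rd Monday of its month.
3rd Monday of April 2016: Apr 18 2016.
3rd Monday of May 2016: May 16 2016.
June 2016 — 3rd Monday is Jun 20 2016.

Apr 18 2016, May 16 2016, Jun 20 2016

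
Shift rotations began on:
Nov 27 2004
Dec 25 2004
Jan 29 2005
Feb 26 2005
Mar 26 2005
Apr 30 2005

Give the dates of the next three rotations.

These are Saturdays with 28, 35, 28, 28, 35-day gaps.
Each is the final Saturday of its month — Jan 29 2005 is past the 28th, so '4th Saturday' doesn't fit.
Last Saturday of May 2005: May 28 2005.
June 2005 ends with Saturday Jun 25 2005.
July 2005 ends with Saturday Jul 30 2005.

May 28 2005, Jun 25 2005, Jul 30 2005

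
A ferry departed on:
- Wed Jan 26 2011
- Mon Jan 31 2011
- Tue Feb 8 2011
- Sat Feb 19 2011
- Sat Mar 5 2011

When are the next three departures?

Gaps: 5, 8, 11, 14 days — each gap is 3 larger than the previous one.
Next gap: 17 days. Sat Mar 5 2011 + 17 days = Tue Mar 22 2011.
Next gap: 20 days. Tue Mar 22 2011 + 20 days = Mon Apr 11 2011.
Next gap: 23 days. Mon Apr 11 2011 + 23 days = Wed May 4 2011.

Tue Mar 22 2011, Mon Apr 11 2011, Wed May 4 2011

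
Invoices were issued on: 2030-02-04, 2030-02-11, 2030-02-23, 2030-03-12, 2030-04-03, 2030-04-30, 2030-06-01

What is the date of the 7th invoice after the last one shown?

Intervals are 7, 12, 17, 22, 27, 32 days — an arithmetic progression with common difference 5.
Next gap: 37 days. 2030-06-01 + 37 days = 2030-07-08.
Next gap: 42 days. 2030-07-08 + 42 days = 2030-08-19.
Next gap: 47 days. 2030-08-19 + 47 days = 2030-10-05.
Next gap: 52 days. 2030-10-05 + 52 days = 2030-11-26.
Next gap: 57 days. 2030-11-26 + 57 days = 2031-01-22.
Next gap: 62 days. 2031-01-22 + 62 days = 2031-03-25.
Next gap: 67 days. 2031-03-25 + 67 days = 2031-05-31.

2031-05-31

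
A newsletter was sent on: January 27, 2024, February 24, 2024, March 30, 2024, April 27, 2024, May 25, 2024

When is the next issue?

June 29, 2024

Every date is a Saturday; gaps 28, 35, 28, 28 days.
Each is the last Saturday of its month (at least one falls on the 29th or later, ruling out '4th Saturday').
June 2024 ends with Saturday June 29, 2024.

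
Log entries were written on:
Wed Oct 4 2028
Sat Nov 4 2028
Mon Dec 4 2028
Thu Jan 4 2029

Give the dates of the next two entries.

The day-of-month is always 4 (31, 30, 31 days between events).
So this recurs on the 4th of each month.
Next: February 2029 → Sun Feb 4 2029.
March 2029: Sun Mar 4 2029.

Sun Feb 4 2029, Sun Mar 4 2029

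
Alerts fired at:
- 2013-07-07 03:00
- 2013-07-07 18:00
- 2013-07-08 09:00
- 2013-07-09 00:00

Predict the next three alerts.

2013-07-09 15:00, 2013-07-10 06:00, 2013-07-10 21:00

Gaps: 15, 15, 15 hours — each event is 15 hours after the previous one.
2013-07-09 00:00 + 15 h = 2013-07-09 15:00.
2013-07-09 15:00 + 15 h = 2013-07-10 06:00.
2013-07-10 06:00 + 15 h = 2013-07-10 21:00.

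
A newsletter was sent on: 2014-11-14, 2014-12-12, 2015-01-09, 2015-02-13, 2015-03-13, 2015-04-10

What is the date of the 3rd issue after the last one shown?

2015-07-10

Gaps: 28, 28, 35, 28, 28 days — a mix of 28 and 35. Every date is a Friday.
Each is the 2nd Friday of its month.
May 2015 — 2nd Friday is 2015-05-08.
2nd Friday of June 2015: 2015-06-12.
2nd Friday of July 2015: 2015-07-10.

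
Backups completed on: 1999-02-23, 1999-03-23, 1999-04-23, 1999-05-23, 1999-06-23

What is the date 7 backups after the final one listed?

Each date is the 23rd; the gaps (28, 31, 30, 31) track the month lengths.
The rule is the 23rd of each month.
Next: July 1999 → 1999-07-23.
August 1999: 1999-08-23.
Next: September 1999 → 1999-09-23.
Next: October 1999 → 1999-10-23.
November 1999: 1999-11-23.
December 1999: 1999-12-23.
January 2000: 2000-01-23.

2000-01-23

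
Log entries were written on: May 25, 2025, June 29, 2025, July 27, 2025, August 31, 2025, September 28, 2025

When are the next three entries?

These are Sundays with 35, 28, 35, 28-day gaps.
Each is the final Sunday of its month — June 29, 2025 is past the 28th, so '4th Sunday' doesn't fit.
Last Sunday of October 2025: October 26, 2025.
November 2025 ends with Sunday November 30, 2025.
December 2025 ends with Sunday December 28, 2025.

October 26, 2025; November 30, 2025; December 28, 2025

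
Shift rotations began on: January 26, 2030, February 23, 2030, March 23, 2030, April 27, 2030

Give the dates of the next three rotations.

These are Saturdays at 28- or 35-day spacing (28, 28, 35).
The pattern: 4th Saturday of the month.
4th Saturday of May 2030: May 25, 2030.
June 2030 — 4th Saturday is June 22, 2030.
4th Saturday of July 2030: July 27, 2030.

May 25, 2030; June 22, 2030; July 27, 2030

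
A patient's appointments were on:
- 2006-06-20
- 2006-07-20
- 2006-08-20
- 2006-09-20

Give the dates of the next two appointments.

2006-10-20, 2006-11-20

Each date is the 20th; the gaps (30, 31, 31) track the month lengths.
The rule is the 20th of each month.
Next: October 2006 → 2006-10-20.
November 2006: 2006-11-20.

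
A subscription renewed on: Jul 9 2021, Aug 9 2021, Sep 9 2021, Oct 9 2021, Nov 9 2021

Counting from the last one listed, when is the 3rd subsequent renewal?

Feb 9 2022

Each date is the 9th; the gaps (31, 31, 30, 31) track the month lengths.
The rule is the 9th of each month.
Next: December 2021 → Dec 9 2021.
January 2022: Jan 9 2022.
February 2022: Feb 9 2022.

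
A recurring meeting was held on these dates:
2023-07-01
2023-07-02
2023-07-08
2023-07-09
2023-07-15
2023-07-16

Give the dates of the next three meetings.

2023-07-22, 2023-07-23, 2023-07-29

Every event lands on a Saturday or Sunday (gaps cycle 1, 6, 1, 6, 1).
So the schedule is: every Saturday and Sunday.
The following Saturday is 2023-07-22.
Next Sunday: 2023-07-23.
Next Saturday: 2023-07-29.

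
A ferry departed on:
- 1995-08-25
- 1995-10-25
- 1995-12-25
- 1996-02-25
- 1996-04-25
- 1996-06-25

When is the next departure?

The day-of-month is always 25 (61, 61, 62, 60, 61 days between events).
So this recurs on the 25th of every 2 months.
August 1996: 1996-08-25.

1996-08-25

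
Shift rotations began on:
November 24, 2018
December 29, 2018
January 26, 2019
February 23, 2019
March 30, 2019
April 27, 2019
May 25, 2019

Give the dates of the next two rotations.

All Saturdays; the gaps (35, 28, 28, 35, 28, 28) vary with month length.
This is the last Saturday of each month.
Last Saturday of June 2019: June 29, 2019.
July 2019 ends with Saturday July 27, 2019.

June 29, 2019; July 27, 2019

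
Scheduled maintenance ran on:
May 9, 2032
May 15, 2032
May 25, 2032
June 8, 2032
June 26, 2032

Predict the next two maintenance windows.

Intervals are 6, 10, 14, 18 days — an arithmetic progression with common difference 4.
Next gap: 22 days. June 26, 2032 + 22 days = July 18, 2032.
Next gap: 26 days. July 18, 2032 + 26 days = August 13, 2032.

July 18, 2032; August 13, 2032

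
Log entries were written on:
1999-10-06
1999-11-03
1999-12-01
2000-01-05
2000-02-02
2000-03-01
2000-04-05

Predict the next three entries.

2000-05-03, 2000-06-07, 2000-07-05

All dates are Wednesdays, 28, 28, 35, 28, 28, 35 days apart.
Specifically, the 1st Wednesday of each month.
1st Wednesday of May 2000: 2000-05-03.
June 2000 — 1st Wednesday is 2000-06-07.
July 2000 — 1st Wednesday is 2000-07-05.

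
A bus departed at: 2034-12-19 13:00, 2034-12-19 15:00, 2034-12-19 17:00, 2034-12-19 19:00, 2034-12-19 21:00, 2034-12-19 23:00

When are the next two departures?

2034-12-20 01:00, 2034-12-20 03:00

Gaps: 2, 2, 2, 2, 2 hours — each event is 2 hours after the previous one.
2034-12-19 23:00 + 2 h = 2034-12-20 01:00.
2034-12-20 01:00 + 2 h = 2034-12-20 03:00.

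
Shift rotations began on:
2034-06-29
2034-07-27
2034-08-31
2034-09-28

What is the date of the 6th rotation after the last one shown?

These are Thursdays with 28, 35, 28-day gaps.
Each is the final Thursday of its month — 2034-06-29 is past the 28th, so '4th Thursday' doesn't fit.
October 2034 ends with Thursday 2034-10-26.
Last Thursday of November 2034: 2034-11-30.
Last Thursday of December 2034: 2034-12-28.
Last Thursday of January 2035: 2035-01-25.
Last Thursday of February 2035: 2035-02-22.
March 2035 ends with Thursday 2035-03-29.

2035-03-29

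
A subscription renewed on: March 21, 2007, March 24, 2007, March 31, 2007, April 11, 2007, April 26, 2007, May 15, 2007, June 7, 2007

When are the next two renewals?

Gaps: 3, 7, 11, 15, 19, 23 days — each gap is 4 larger than the previous one.
Next gap: 27 days. June 7, 2007 + 27 days = July 4, 2007.
Next gap: 31 days. July 4, 2007 + 31 days = August 4, 2007.

July 4, 2007; August 4, 2007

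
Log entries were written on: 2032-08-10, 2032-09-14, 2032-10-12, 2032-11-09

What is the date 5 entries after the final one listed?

These are Tuesdays at 28- or 35-day spacing (35, 28, 28).
The pattern: 2nd Tuesday of the month.
December 2032 — 2nd Tuesday is 2032-12-14.
January 2033 — 2nd Tuesday is 2033-01-11.
2nd Tuesday of February 2033: 2033-02-08.
2nd Tuesday of March 2033: 2033-03-08.
2nd Tuesday of April 2033: 2033-04-12.

2033-04-12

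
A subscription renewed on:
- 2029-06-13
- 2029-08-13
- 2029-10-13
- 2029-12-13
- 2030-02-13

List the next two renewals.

Each date is the 13th; the gaps (61, 61, 61, 62) track the month lengths.
The rule is the 13th of every 2 months.
Next: April 2030 → 2030-04-13.
June 2030: 2030-06-13.

2030-04-13, 2030-06-13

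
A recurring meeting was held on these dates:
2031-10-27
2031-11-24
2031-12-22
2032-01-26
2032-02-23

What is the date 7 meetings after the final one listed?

2032-09-27

Gaps: 28, 28, 35, 28 days — a mix of 28 and 35. Every date is a Monday.
Each is the 4th Monday of its month.
4th Monday of March 2032: 2032-03-22.
4th Monday of April 2032: 2032-04-26.
4th Monday of May 2032: 2032-05-24.
4th Monday of June 2032: 2032-06-28.
4th Monday of July 2032: 2032-07-26.
4th Monday of August 2032: 2032-08-23.
September 2032 — 4th Monday is 2032-09-27.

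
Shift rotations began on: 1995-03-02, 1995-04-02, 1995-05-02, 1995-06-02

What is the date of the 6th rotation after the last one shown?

Each date is the 2nd; the gaps (31, 30, 31) track the month lengths.
The rule is the 2nd of each month.
Next: July 1995 → 1995-07-02.
August 1995: 1995-08-02.
September 1995: 1995-09-02.
Next: October 1995 → 1995-10-02.
November 1995: 1995-11-02.
December 1995: 1995-12-02.

1995-12-02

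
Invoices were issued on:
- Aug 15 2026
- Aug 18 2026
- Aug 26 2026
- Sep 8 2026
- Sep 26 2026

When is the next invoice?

Gaps: 3, 8, 13, 18 days — each gap is 5 larger than the previous one.
Next gap: 23 days. Sep 26 2026 + 23 days = Oct 19 2026.

Oct 19 2026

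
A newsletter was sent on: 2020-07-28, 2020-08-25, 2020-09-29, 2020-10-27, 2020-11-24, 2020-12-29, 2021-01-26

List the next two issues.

All Tuesdays; the gaps (28, 35, 28, 28, 35, 28) vary with month length.
This is the last Tuesday of each month.
Last Tuesday of February 2021: 2021-02-23.
Last Tuesday of March 2021: 2021-03-30.

2021-02-23, 2021-03-30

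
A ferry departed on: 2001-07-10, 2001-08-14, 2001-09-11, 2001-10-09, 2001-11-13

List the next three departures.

2001-12-11, 2002-01-08, 2002-02-12

Gaps: 35, 28, 28, 35 days — a mix of 28 and 35. Every date is a Tuesday.
Each is the 2nd Tuesday of its month.
2nd Tuesday of December 2001: 2001-12-11.
January 2002 — 2nd Tuesday is 2002-01-08.
February 2002 — 2nd Tuesday is 2002-02-12.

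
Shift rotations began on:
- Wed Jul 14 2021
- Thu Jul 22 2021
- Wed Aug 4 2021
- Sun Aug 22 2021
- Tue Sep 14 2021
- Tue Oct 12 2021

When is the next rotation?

Gaps: 8, 13, 18, 23, 28 days — each gap is 5 larger than the previous one.
Next gap: 33 days. Tue Oct 12 2021 + 33 days = Sun Nov 14 2021.

Sun Nov 14 2021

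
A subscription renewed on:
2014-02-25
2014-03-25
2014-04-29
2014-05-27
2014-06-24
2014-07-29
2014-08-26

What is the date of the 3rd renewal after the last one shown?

Every date is a Tuesday; gaps 28, 35, 28, 28, 35, 28 days.
Each is the last Tuesday of its month (at least one falls on the 29th or later, ruling out '4th Tuesday').
September 2014 ends with Tuesday 2014-09-30.
October 2014 ends with Tuesday 2014-10-28.
Last Tuesday of November 2014: 2014-11-25.

2014-11-25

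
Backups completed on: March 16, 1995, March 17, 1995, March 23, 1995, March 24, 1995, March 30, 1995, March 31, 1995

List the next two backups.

Gaps: 1, 6, 1, 6, 1 days — not constant, but cyclic with period 2.
The events fall on every Thursday and Friday.
Next Thursday: April 6, 1995.
Next Friday: April 7, 1995.

April 6, 1995; April 7, 1995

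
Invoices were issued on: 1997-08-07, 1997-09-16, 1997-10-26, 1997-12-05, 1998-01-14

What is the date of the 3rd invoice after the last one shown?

1998-05-14

The spacing is 40, 40, 40, 40 days — always 40 days.
1998-01-14 + 40 days = 1998-02-23.
1998-02-23 + 40 days = 1998-04-04.
1998-04-04 + 40 days = 1998-05-14.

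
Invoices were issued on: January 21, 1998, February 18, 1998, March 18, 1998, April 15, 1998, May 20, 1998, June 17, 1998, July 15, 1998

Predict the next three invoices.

These are Wednesdays at 28- or 35-day spacing (28, 28, 28, 35, 28, 28).
The pattern: 3rd Wednesday of the month.
August 1998 — 3rd Wednesday is August 19, 1998.
September 1998 — 3rd Wednesday is September 16, 1998.
October 1998 — 3rd Wednesday is October 21, 1998.

August 19, 1998; September 16, 1998; October 21, 1998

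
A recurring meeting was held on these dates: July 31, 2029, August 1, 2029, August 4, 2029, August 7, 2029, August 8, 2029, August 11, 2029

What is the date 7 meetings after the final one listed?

August 28, 2029

Gaps: 1, 3, 3, 1, 3 days — not constant, but cyclic with period 3.
The events fall on every Tuesday, Wednesday and Saturday.
Next Tuesday: August 14, 2029.
Next Wednesday: August 15, 2029.
Next Saturday: August 18, 2029.
Next Tuesday: August 21, 2029.
Next Wednesday: August 22, 2029.
Next Saturday: August 25, 2029.
The following Tuesday is August 28, 2029.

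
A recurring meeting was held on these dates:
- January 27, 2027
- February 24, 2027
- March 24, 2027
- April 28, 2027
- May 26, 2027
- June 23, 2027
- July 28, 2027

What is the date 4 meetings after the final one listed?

Gaps: 28, 28, 35, 28, 28, 35 days — a mix of 28 and 35. Every date is a Wednesday.
Each is the 4th Wednesday of its month.
August 2027 — 4th Wednesday is August 25, 2027.
4th Wednesday of September 2027: September 22, 2027.
October 2027 — 4th Wednesday is October 27, 2027.
November 2027 — 4th Wednesday is November 24, 2027.

November 24, 2027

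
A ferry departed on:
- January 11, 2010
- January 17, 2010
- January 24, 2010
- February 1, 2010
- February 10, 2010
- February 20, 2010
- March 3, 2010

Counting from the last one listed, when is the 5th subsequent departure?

Gaps: 6, 7, 8, 9, 10, 11 days — each gap is 1 larger than the previous one.
Next gap: 12 days. March 3, 2010 + 12 days = March 15, 2010.
Next gap: 13 days. March 15, 2010 + 13 days = March 28, 2010.
Next gap: 14 days. March 28, 2010 + 14 days = April 11, 2010.
Next gap: 15 days. April 11, 2010 + 15 days = April 26, 2010.
Next gap: 16 days. April 26, 2010 + 16 days = May 12, 2010.

May 12, 2010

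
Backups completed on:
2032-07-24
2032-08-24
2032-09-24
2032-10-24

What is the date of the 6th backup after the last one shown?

Each date is the 24th; the gaps (31, 31, 30) track the month lengths.
The rule is the 24th of each month.
November 2032: 2032-11-24.
Next: December 2032 → 2032-12-24.
Next: January 2033 → 2033-01-24.
February 2033: 2033-02-24.
March 2033: 2033-03-24.
April 2033: 2033-04-24.

2033-04-24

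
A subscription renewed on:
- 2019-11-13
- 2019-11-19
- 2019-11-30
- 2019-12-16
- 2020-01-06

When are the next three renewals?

2020-02-01, 2020-03-03, 2020-04-08

The spacing grows by 5 each time: 6, 11, 16, 21 days.
Next gap: 26 days. 2020-01-06 + 26 days = 2020-02-01.
Next gap: 31 days. 2020-02-01 + 31 days = 2020-03-03.
Next gap: 36 days. 2020-03-03 + 36 days = 2020-04-08.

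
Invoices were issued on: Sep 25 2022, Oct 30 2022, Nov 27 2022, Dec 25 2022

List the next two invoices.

All Sundays; the gaps (35, 28, 28) vary with month length.
This is the last Sunday of each month.
January 2023 ends with Sunday Jan 29 2023.
Last Sunday of February 2023: Feb 26 2023.

Jan 29 2023, Feb 26 2023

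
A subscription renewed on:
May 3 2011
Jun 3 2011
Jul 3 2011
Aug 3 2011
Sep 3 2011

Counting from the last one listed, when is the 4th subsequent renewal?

Gaps: 31, 30, 31, 31 days — not constant. Every event is on the 3rd of the month.
Pattern: the 3rd of each month.
October 2011: Oct 3 2011.
November 2011: Nov 3 2011.
Next: December 2011 → Dec 3 2011.
Next: January 2012 → Jan 3 2012.

Jan 3 2012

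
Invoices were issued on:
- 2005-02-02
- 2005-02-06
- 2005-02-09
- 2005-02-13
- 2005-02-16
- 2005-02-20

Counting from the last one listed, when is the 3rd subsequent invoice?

2005-03-02

The gap pattern 4, 3, 4, 3, 4 repeats every 2 events.
These are the Wednesdays and Sundays of each week.
Next Wednesday: 2005-02-23.
The following Sunday is 2005-02-27.
The following Wednesday is 2005-03-02.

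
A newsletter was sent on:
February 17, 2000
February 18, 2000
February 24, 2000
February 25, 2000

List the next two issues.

March 2, 2000; March 3, 2000

Every event lands on a Thursday or Friday (gaps cycle 1, 6, 1).
So the schedule is: every Thursday and Friday.
The following Thursday is March 2, 2000.
Next Friday: March 3, 2000.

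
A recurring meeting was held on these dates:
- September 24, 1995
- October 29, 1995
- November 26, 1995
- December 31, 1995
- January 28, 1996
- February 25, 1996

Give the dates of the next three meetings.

Every date is a Sunday; gaps 35, 28, 35, 28, 28 days.
Each is the last Sunday of its month (at least one falls on the 29th or later, ruling out '4th Sunday').
Last Sunday of March 1996: March 31, 1996.
April 1996 ends with Sunday April 28, 1996.
May 1996 ends with Sunday May 26, 1996.

March 31, 1996; April 28, 1996; May 26, 1996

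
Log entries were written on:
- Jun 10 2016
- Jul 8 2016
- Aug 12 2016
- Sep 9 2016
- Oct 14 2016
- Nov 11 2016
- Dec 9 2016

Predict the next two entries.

All dates are Fridays, 28, 35, 28, 35, 28, 28 days apart.
Specifically, the 2nd Friday of each month.
2nd Friday of January 2017: Jan 13 2017.
2nd Friday of February 2017: Feb 10 2017.

Jan 13 2017, Feb 10 2017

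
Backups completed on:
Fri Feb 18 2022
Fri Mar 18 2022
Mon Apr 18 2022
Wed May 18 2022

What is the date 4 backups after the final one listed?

Sun Sep 18 2022

The day-of-month is always 18 (28, 31, 30 days between events).
So this recurs on the 18th of each month.
June 2022: Sat Jun 18 2022.
July 2022: Mon Jul 18 2022.
Next: August 2022 → Thu Aug 18 2022.
Next: September 2022 → Sun Sep 18 2022.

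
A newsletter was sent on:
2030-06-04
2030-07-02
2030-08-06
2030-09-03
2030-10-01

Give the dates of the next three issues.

These are Tuesdays at 28- or 35-day spacing (28, 35, 28, 28).
The pattern: 1st Tuesday of the month.
November 2030 — 1st Tuesday is 2030-11-05.
December 2030 — 1st Tuesday is 2030-12-03.
January 2031 — 1st Tuesday is 2031-01-07.

2030-11-05, 2030-12-03, 2031-01-07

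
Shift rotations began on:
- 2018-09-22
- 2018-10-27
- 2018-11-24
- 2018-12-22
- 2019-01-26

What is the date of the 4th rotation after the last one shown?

2019-05-25

All dates are Saturdays, 35, 28, 28, 35 days apart.
Specifically, the 4th Saturday of each month.
4th Saturday of February 2019: 2019-02-23.
March 2019 — 4th Saturday is 2019-03-23.
4th Saturday of April 2019: 2019-04-27.
May 2019 — 4th Saturday is 2019-05-25.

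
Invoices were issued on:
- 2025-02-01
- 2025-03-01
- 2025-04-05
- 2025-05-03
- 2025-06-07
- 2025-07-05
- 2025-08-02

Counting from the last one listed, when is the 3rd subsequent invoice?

2025-11-01

All dates are Saturdays, 28, 35, 28, 35, 28, 28 days apart.
Specifically, the 1st Saturday of each month.
1st Saturday of September 2025: 2025-09-06.
1st Saturday of October 2025: 2025-10-04.
1st Saturday of November 2025: 2025-11-01.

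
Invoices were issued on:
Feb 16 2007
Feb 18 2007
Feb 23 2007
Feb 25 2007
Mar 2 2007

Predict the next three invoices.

Mar 4 2007, Mar 9 2007, Mar 11 2007

The gap pattern 2, 5, 2, 5 repeats every 2 events.
These are the Fridays and Sundays of each week.
The following Sunday is Mar 4 2007.
The following Friday is Mar 9 2007.
The following Sunday is Mar 11 2007.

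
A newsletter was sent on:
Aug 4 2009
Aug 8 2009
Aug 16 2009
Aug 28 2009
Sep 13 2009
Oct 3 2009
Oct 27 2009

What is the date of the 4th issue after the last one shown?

Mar 12 2010

The spacing grows by 4 each time: 4, 8, 12, 16, 20, 24 days.
Next gap: 28 days. Oct 27 2009 + 28 days = Nov 24 2009.
Next gap: 32 days. Nov 24 2009 + 32 days = Dec 26 2009.
Next gap: 36 days. Dec 26 2009 + 36 days = Jan 31 2010.
Next gap: 40 days. Jan 31 2010 + 40 days = Mar 12 2010.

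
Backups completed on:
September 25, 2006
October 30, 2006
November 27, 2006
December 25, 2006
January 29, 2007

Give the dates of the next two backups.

All Mondays; the gaps (35, 28, 28, 35) vary with month length.
This is the last Monday of each month.
February 2007 ends with Monday February 26, 2007.
March 2007 ends with Monday March 26, 2007.

February 26, 2007; March 26, 2007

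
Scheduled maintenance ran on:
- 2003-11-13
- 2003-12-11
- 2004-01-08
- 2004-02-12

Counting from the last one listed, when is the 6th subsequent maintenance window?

These are Thursdays at 28- or 35-day spacing (28, 28, 35).
The pattern: 2nd Thursday of the month.
2nd Thursday of March 2004: 2004-03-11.
2nd Thursday of April 2004: 2004-04-08.
May 2004 — 2nd Thursday is 2004-05-13.
June 2004 — 2nd Thursday is 2004-06-10.
July 2004 — 2nd Thursday is 2004-07-08.
2nd Thursday of August 2004: 2004-08-12.

2004-08-12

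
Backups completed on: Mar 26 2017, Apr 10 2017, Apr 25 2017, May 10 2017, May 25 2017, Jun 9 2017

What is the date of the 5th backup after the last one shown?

Aug 23 2017

Gaps between consecutive events: 15, 15, 15, 15, 15 days — a constant 15-day interval.
Jun 9 2017 + 15 days = Jun 24 2017.
Jun 24 2017 + 15 days = Jul 9 2017.
Jul 9 2017 + 15 days = Jul 24 2017.
Jul 24 2017 + 15 days = Aug 8 2017.
Aug 8 2017 + 15 days = Aug 23 2017.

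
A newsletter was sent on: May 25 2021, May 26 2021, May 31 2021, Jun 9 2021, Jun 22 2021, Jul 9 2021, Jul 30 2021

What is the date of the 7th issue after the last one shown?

Apr 15 2022

The spacing grows by 4 each time: 1, 5, 9, 13, 17, 21 days.
Next gap: 25 days. Jul 30 2021 + 25 days = Aug 24 2021.
Next gap: 29 days. Aug 24 2021 + 29 days = Sep 22 2021.
Next gap: 33 days. Sep 22 2021 + 33 days = Oct 25 2021.
Next gap: 37 days. Oct 25 2021 + 37 days = Dec 1 2021.
Next gap: 41 days. Dec 1 2021 + 41 days = Jan 11 2022.
Next gap: 45 days. Jan 11 2022 + 45 days = Feb 25 2022.
Next gap: 49 days. Feb 25 2022 + 49 days = Apr 15 2022.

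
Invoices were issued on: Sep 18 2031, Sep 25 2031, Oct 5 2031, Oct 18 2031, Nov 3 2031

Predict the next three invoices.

Gaps: 7, 10, 13, 16 days — each gap is 3 larger than the previous one.
Next gap: 19 days. Nov 3 2031 + 19 days = Nov 22 2031.
Next gap: 22 days. Nov 22 2031 + 22 days = Dec 14 2031.
Next gap: 25 days. Dec 14 2031 + 25 days = Jan 8 2032.

Nov 22 2031, Dec 14 2031, Jan 8 2032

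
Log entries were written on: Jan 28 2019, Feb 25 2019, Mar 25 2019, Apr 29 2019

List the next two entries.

May 27 2019, Jun 24 2019

All Mondays; the gaps (28, 28, 35) vary with month length.
This is the last Monday of each month.
Last Monday of May 2019: May 27 2019.
June 2019 ends with Monday Jun 24 2019.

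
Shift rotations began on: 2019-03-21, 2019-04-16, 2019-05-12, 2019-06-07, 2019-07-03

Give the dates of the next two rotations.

2019-07-29, 2019-08-24

The spacing is 26, 26, 26, 26 days — always 26 days.
2019-07-03 + 26 days = 2019-07-29.
2019-07-29 + 26 days = 2019-08-24.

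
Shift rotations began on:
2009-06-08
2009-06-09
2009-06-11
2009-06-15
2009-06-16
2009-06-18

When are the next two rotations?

The gap pattern 1, 2, 4, 1, 2 repeats every 3 events.
These are the Mondays, Tuesdays and Thursdays of each week.
The following Monday is 2009-06-22.
Next Tuesday: 2009-06-23.

2009-06-22, 2009-06-23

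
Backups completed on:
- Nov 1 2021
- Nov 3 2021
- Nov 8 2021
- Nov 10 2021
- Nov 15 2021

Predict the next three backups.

The gap pattern 2, 5, 2, 5 repeats every 2 events.
These are the Mondays and Wednesdays of each week.
Next Wednesday: Nov 17 2021.
The following Monday is Nov 22 2021.
The following Wednesday is Nov 24 2021.

Nov 17 2021, Nov 22 2021, Nov 24 2021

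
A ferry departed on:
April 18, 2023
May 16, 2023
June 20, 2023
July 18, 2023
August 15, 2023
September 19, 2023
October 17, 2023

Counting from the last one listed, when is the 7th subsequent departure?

May 21, 2024

All dates are Tuesdays, 28, 35, 28, 28, 35, 28 days apart.
Specifically, the 3rd Tuesday of each month.
November 2023 — 3rd Tuesday is November 21, 2023.
3rd Tuesday of December 2023: December 19, 2023.
3rd Tuesday of January 2024: January 16, 2024.
3rd Tuesday of February 2024: February 20, 2024.
March 2024 — 3rd Tuesday is March 19, 2024.
April 2024 — 3rd Tuesday is April 16, 2024.
3rd Tuesday of May 2024: May 21, 2024.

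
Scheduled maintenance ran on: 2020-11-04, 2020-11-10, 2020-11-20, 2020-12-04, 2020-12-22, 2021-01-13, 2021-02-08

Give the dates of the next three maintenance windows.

Gaps: 6, 10, 14, 18, 22, 26 days — each gap is 4 larger than the previous one.
Next gap: 30 days. 2021-02-08 + 30 days = 2021-03-10.
Next gap: 34 days. 2021-03-10 + 34 days = 2021-04-13.
Next gap: 38 days. 2021-04-13 + 38 days = 2021-05-21.

2021-03-10, 2021-04-13, 2021-05-21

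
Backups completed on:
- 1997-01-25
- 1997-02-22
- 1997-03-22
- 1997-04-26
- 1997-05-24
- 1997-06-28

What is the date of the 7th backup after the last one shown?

1998-01-24

All dates are Saturdays, 28, 28, 35, 28, 35 days apart.
Specifically, the 4th Saturday of each month.
July 1997 — 4th Saturday is 1997-07-26.
4th Saturday of August 1997: 1997-08-23.
September 1997 — 4th Saturday is 1997-09-27.
4th Saturday of October 1997: 1997-10-25.
4th Saturday of November 1997: 1997-11-22.
4th Saturday of December 1997: 1997-12-27.
January 1998 — 4th Saturday is 1998-01-24.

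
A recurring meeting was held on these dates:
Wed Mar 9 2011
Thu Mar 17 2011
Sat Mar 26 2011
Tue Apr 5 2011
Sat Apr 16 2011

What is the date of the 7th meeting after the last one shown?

Intervals are 8, 9, 10, 11 days — an arithmetic progression with common difference 1.
Next gap: 12 days. Sat Apr 16 2011 + 12 days = Thu Apr 28 2011.
Next gap: 13 days. Thu Apr 28 2011 + 13 days = Wed May 11 2011.
Next gap: 14 days. Wed May 11 2011 + 14 days = Wed May 25 2011.
Next gap: 15 days. Wed May 25 2011 + 15 days = Thu Jun 9 2011.
Next gap: 16 days. Thu Jun 9 2011 + 16 days = Sat Jun 25 2011.
Next gap: 17 days. Sat Jun 25 2011 + 17 days = Tue Jul 12 2011.
Next gap: 18 days. Tue Jul 12 2011 + 18 days = Sat Jul 30 2011.

Sat Jul 30 2011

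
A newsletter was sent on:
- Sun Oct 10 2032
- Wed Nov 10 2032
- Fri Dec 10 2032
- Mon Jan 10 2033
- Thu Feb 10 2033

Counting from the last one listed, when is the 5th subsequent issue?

Sun Jul 10 2033

Gaps: 31, 30, 31, 31 days — not constant. Every event is on the 10th of the month.
Pattern: the 10th of each month.
Next: March 2033 → Thu Mar 10 2033.
April 2033: Sun Apr 10 2033.
May 2033: Tue May 10 2033.
Next: June 2033 → Fri Jun 10 2033.
July 2033: Sun Jul 10 2033.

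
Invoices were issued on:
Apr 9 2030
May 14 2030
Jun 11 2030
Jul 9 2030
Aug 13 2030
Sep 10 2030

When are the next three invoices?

All dates are Tuesdays, 35, 28, 28, 35, 28 days apart.
Specifically, the 2nd Tuesday of each month.
2nd Tuesday of October 2030: Oct 8 2030.
November 2030 — 2nd Tuesday is Nov 12 2030.
December 2030 — 2nd Tuesday is Dec 10 2030.

Oct 8 2030, Nov 12 2030, Dec 10 2030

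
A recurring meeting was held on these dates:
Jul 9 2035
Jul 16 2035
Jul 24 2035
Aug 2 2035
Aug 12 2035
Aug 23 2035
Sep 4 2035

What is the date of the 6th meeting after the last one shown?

Dec 6 2035

Gaps: 7, 8, 9, 10, 11, 12 days — each gap is 1 larger than the previous one.
Next gap: 13 days. Sep 4 2035 + 13 days = Sep 17 2035.
Next gap: 14 days. Sep 17 2035 + 14 days = Oct 1 2035.
Next gap: 15 days. Oct 1 2035 + 15 days = Oct 16 2035.
Next gap: 16 days. Oct 16 2035 + 16 days = Nov 1 2035.
Next gap: 17 days. Nov 1 2035 + 17 days = Nov 18 2035.
Next gap: 18 days. Nov 18 2035 + 18 days = Dec 6 2035.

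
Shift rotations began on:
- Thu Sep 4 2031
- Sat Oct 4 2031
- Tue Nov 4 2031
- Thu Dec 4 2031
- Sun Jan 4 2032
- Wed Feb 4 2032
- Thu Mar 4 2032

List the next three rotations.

Sun Apr 4 2032, Tue May 4 2032, Fri Jun 4 2032

The day-of-month is always 4 (30, 31, 30, 31, 31, 29 days between events).
So this recurs on the 4th of each month.
Next: April 2032 → Sun Apr 4 2032.
Next: May 2032 → Tue May 4 2032.
Next: June 2032 → Fri Jun 4 2032.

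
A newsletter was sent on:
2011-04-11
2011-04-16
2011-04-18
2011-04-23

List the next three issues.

Every event lands on a Monday or Saturday (gaps cycle 5, 2, 5).
So the schedule is: every Monday and Saturday.
The following Monday is 2011-04-25.
Next Saturday: 2011-04-30.
Next Monday: 2011-05-02.

2011-04-25, 2011-04-30, 2011-05-02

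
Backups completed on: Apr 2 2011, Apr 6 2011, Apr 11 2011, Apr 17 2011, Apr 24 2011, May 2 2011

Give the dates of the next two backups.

May 11 2011, May 21 2011

Intervals are 4, 5, 6, 7, 8 days — an arithmetic progression with common difference 1.
Next gap: 9 days. May 2 2011 + 9 days = May 11 2011.
Next gap: 10 days. May 11 2011 + 10 days = May 21 2011.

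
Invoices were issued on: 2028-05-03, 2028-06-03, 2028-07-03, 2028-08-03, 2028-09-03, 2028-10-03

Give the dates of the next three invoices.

Gaps: 31, 30, 31, 31, 30 days — not constant. Every event is on the 3rd of the month.
Pattern: the 3rd of each month.
Next: November 2028 → 2028-11-03.
Next: December 2028 → 2028-12-03.
Next: January 2029 → 2029-01-03.

2028-11-03, 2028-12-03, 2029-01-03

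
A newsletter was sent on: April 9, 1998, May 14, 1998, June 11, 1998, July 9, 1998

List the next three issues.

Gaps: 35, 28, 28 days — a mix of 28 and 35. Every date is a Thursday.
Each is the 2nd Thursday of its month.
August 1998 — 2nd Thursday is August 13, 1998.
2nd Thursday of September 1998: September 10, 1998.
2nd Thursday of October 1998: October 8, 1998.

August 13, 1998; September 10, 1998; October 8, 1998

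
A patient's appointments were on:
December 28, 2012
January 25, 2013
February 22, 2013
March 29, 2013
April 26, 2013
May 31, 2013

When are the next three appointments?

June 28, 2013; July 26, 2013; August 30, 2013

Every date is a Friday; gaps 28, 28, 35, 28, 35 days.
Each is the last Friday of its month (at least one falls on the 29th or later, ruling out '4th Friday').
June 2013 ends with Friday June 28, 2013.
July 2013 ends with Friday July 26, 2013.
August 2013 ends with Friday August 30, 2013.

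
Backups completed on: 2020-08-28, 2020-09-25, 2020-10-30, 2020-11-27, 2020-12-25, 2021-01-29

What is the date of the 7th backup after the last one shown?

2021-08-27

All Fridays; the gaps (28, 35, 28, 28, 35) vary with month length.
This is the last Friday of each month.
February 2021 ends with Friday 2021-02-26.
Last Friday of March 2021: 2021-03-26.
Last Friday of April 2021: 2021-04-30.
Last Friday of May 2021: 2021-05-28.
Last Friday of June 2021: 2021-06-25.
July 2021 ends with Friday 2021-07-30.
August 2021 ends with Friday 2021-08-27.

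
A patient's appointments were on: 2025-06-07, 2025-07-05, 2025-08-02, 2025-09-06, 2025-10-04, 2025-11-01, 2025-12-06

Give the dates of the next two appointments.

2026-01-03, 2026-02-07

All dates are Saturdays, 28, 28, 35, 28, 28, 35 days apart.
Specifically, the 1st Saturday of each month.
1st Saturday of January 2026: 2026-01-03.
February 2026 — 1st Saturday is 2026-02-07.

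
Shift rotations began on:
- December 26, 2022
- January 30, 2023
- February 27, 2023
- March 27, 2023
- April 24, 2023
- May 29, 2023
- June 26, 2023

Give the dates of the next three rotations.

July 31, 2023; August 28, 2023; September 25, 2023

These are Mondays with 35, 28, 28, 28, 35, 28-day gaps.
Each is the final Monday of its month — January 30, 2023 is past the 28th, so '4th Monday' doesn't fit.
July 2023 ends with Monday July 31, 2023.
Last Monday of August 2023: August 28, 2023.
September 2023 ends with Monday September 25, 2023.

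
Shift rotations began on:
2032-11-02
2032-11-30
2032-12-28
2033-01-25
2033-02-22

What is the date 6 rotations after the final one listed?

2033-08-09

Gaps between consecutive events: 28, 28, 28, 28 days — a constant 28-day interval.
2033-02-22 + 28 days = 2033-03-22.
2033-03-22 + 28 days = 2033-04-19.
2033-04-19 + 28 days = 2033-05-17.
2033-05-17 + 28 days = 2033-06-14.
2033-06-14 + 28 days = 2033-07-12.
2033-07-12 + 28 days = 2033-08-09.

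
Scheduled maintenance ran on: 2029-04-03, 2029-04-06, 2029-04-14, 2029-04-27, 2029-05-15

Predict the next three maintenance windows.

2029-06-07, 2029-07-05, 2029-08-07

Intervals are 3, 8, 13, 18 days — an arithmetic progression with common difference 5.
Next gap: 23 days. 2029-05-15 + 23 days = 2029-06-07.
Next gap: 28 days. 2029-06-07 + 28 days = 2029-07-05.
Next gap: 33 days. 2029-07-05 + 33 days = 2029-08-07.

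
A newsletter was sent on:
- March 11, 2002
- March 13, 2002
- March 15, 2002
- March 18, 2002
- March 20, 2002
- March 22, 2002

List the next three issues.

March 25, 2002; March 27, 2002; March 29, 2002

The gap pattern 2, 2, 3, 2, 2 repeats every 3 events.
These are the Mondays, Wednesdays and Fridays of each week.
Next Monday: March 25, 2002.
The following Wednesday is March 27, 2002.
The following Friday is March 29, 2002.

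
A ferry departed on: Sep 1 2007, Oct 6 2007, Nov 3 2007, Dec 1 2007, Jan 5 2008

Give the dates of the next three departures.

Feb 2 2008, Mar 1 2008, Apr 5 2008

Gaps: 35, 28, 28, 35 days — a mix of 28 and 35. Every date is a Saturday.
Each is the 1st Saturday of its month.
1st Saturday of February 2008: Feb 2 2008.
1st Saturday of March 2008: Mar 1 2008.
1st Saturday of April 2008: Apr 5 2008.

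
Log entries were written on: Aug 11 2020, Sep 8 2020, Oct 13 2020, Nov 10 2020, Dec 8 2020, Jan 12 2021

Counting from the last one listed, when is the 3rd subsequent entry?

Apr 13 2021

All dates are Tuesdays, 28, 35, 28, 28, 35 days apart.
Specifically, the 2nd Tuesday of each month.
February 2021 — 2nd Tuesday is Feb 9 2021.
March 2021 — 2nd Tuesday is Mar 9 2021.
April 2021 — 2nd Tuesday is Apr 13 2021.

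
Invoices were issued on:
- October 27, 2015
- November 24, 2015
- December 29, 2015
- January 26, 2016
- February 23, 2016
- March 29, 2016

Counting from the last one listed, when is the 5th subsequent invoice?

August 30, 2016

All Tuesdays; the gaps (28, 35, 28, 28, 35) vary with month length.
This is the last Tuesday of each month.
Last Tuesday of April 2016: April 26, 2016.
May 2016 ends with Tuesday May 31, 2016.
June 2016 ends with Tuesday June 28, 2016.
Last Tuesday of July 2016: July 26, 2016.
Last Tuesday of August 2016: August 30, 2016.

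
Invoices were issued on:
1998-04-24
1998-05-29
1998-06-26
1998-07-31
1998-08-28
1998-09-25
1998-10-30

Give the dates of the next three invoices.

1998-11-27, 1998-12-25, 1999-01-29

Every date is a Friday; gaps 35, 28, 35, 28, 28, 35 days.
Each is the last Friday of its month (at least one falls on the 29th or later, ruling out '4th Friday').
Last Friday of November 1998: 1998-11-27.
Last Friday of December 1998: 1998-12-25.
Last Friday of January 1999: 1999-01-29.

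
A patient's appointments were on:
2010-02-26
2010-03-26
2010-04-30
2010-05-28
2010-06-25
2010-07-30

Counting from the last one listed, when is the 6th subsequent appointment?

These are Fridays with 28, 35, 28, 28, 35-day gaps.
Each is the final Friday of its month — 2010-04-30 is past the 28th, so '4th Friday' doesn't fit.
August 2010 ends with Friday 2010-08-27.
September 2010 ends with Friday 2010-09-24.
Last Friday of October 2010: 2010-10-29.
November 2010 ends with Friday 2010-11-26.
Last Friday of December 2010: 2010-12-31.
Last Friday of January 2011: 2011-01-28.

2011-01-28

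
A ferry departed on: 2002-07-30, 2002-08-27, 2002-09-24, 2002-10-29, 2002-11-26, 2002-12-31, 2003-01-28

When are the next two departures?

2003-02-25, 2003-03-25

All Tuesdays; the gaps (28, 28, 35, 28, 35, 28) vary with month length.
This is the last Tuesday of each month.
Last Tuesday of February 2003: 2003-02-25.
March 2003 ends with Tuesday 2003-03-25.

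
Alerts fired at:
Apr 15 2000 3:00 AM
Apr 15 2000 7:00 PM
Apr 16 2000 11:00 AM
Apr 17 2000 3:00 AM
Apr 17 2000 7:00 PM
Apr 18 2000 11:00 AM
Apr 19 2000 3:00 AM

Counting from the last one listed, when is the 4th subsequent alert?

Apr 21 2000 7:00 PM

Spacing: 16, 16, 16, 16, 16, 16 h — constant 16 h.
Apr 19 2000 3:00 AM + 16 h = Apr 19 2000 7:00 PM.
Apr 19 2000 7:00 PM + 16 h = Apr 20 2000 11:00 AM.
Apr 20 2000 11:00 AM + 16 h = Apr 21 2000 3:00 AM.
Apr 21 2000 3:00 AM + 16 h = Apr 21 2000 7:00 PM.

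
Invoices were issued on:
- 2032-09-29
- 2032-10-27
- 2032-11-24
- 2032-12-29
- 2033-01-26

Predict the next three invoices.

All Wednesdays; the gaps (28, 28, 35, 28) vary with month length.
This is the last Wednesday of each month.
Last Wednesday of February 2033: 2033-02-23.
Last Wednesday of March 2033: 2033-03-30.
Last Wednesday of April 2033: 2033-04-27.

2033-02-23, 2033-03-30, 2033-04-27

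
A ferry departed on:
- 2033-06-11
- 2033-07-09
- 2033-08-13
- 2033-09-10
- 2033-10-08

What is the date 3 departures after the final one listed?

2034-01-14

All dates are Saturdays, 28, 35, 28, 28 days apart.
Specifically, the 2nd Saturday of each month.
2nd Saturday of November 2033: 2033-11-12.
December 2033 — 2nd Saturday is 2033-12-10.
January 2034 — 2nd Saturday is 2034-01-14.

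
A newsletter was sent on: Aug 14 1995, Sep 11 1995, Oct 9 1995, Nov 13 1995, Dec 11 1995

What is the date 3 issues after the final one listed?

Mar 11 1996

These are Mondays at 28- or 35-day spacing (28, 28, 35, 28).
The pattern: 2nd Monday of the month.
2nd Monday of January 1996: Jan 8 1996.
February 1996 — 2nd Monday is Feb 12 1996.
March 1996 — 2nd Monday is Mar 11 1996.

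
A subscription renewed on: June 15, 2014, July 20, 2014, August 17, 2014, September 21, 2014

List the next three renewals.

October 19, 2014; November 16, 2014; December 21, 2014

All dates are Sundays, 35, 28, 35 days apart.
Specifically, the 3rd Sunday of each month.
October 2014 — 3rd Sunday is October 19, 2014.
3rd Sunday of November 2014: November 16, 2014.
December 2014 — 3rd Sunday is December 21, 2014.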